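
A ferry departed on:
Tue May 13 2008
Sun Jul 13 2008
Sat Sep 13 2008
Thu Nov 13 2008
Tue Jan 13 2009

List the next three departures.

Fri Mar 13 2009, Wed May 13 2009, Mon Jul 13 2009

Each date is the 13th; the gaps (61, 62, 61, 61) track the month lengths.
The rule is the 13th of every 2 months.
March 2009: Fri Mar 13 2009.
May 2009: Wed May 13 2009.
July 2009: Mon Jul 13 2009.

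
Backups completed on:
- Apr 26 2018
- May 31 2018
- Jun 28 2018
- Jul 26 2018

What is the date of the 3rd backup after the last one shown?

Every date is a Thursday; gaps 35, 28, 28 days.
Each is the last Thursday of its month (at least one falls on the 29th or later, ruling out '4th Thursday').
August 2018 ends with Thursday Aug 30 2018.
Last Thursday of September 2018: Sep 27 2018.
October 2018 ends with Thursday Oct 25 2018.

Oct 25 2018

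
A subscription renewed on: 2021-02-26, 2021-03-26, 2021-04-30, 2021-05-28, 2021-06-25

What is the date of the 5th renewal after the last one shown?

All Fridays; the gaps (28, 35, 28, 28) vary with month length.
This is the last Friday of each month.
July 2021 ends with Friday 2021-07-30.
August 2021 ends with Friday 2021-08-27.
Last Friday of September 2021: 2021-09-24.
Last Friday of October 2021: 2021-10-29.
November 2021 ends with Friday 2021-11-26.

2021-11-26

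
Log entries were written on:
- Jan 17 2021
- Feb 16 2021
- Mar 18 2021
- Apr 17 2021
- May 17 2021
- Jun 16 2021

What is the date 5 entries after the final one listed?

The spacing is 30, 30, 30, 30, 30 days — always 30 days.
Jun 16 2021 + 30 days = Jul 16 2021.
Jul 16 2021 + 30 days = Aug 15 2021.
Aug 15 2021 + 30 days = Sep 14 2021.
Sep 14 2021 + 30 days = Oct 14 2021.
Oct 14 2021 + 30 days = Nov 13 2021.

Nov 13 2021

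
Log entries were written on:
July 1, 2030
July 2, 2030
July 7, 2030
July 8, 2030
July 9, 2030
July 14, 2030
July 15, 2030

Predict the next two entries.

The gap pattern 1, 5, 1, 1, 5, 1 repeats every 3 events.
These are the Mondays, Tuesdays and Sundays of each week.
Next Tuesday: July 16, 2030.
Next Sunday: July 21, 2030.

July 16, 2030; July 21, 2030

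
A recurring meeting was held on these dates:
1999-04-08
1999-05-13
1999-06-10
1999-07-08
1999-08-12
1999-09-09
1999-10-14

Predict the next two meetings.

Gaps: 35, 28, 28, 35, 28, 35 days — a mix of 28 and 35. Every date is a Thursday.
Each is the 2nd Thursday of its month.
November 1999 — 2nd Thursday is 1999-11-11.
2nd Thursday of December 1999: 1999-12-09.

1999-11-11, 1999-12-09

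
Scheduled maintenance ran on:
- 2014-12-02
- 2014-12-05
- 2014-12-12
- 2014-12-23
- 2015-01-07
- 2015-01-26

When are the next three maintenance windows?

Gaps: 3, 7, 11, 15, 19 days — each gap is 4 larger than the previous one.
Next gap: 23 days. 2015-01-26 + 23 days = 2015-02-18.
Next gap: 27 days. 2015-02-18 + 27 days = 2015-03-17.
Next gap: 31 days. 2015-03-17 + 31 days = 2015-04-17.

2015-02-18, 2015-03-17, 2015-04-17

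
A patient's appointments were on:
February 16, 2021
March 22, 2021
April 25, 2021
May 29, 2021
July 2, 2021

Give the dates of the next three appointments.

Gaps between consecutive events: 34, 34, 34, 34 days — a constant 34-day interval.
July 2, 2021 + 34 days = August 5, 2021.
August 5, 2021 + 34 days = September 8, 2021.
September 8, 2021 + 34 days = October 12, 2021.

August 5, 2021; September 8, 2021; October 12, 2021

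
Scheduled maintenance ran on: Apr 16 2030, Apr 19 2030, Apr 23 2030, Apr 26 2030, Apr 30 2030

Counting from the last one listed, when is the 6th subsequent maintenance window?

May 21 2030

The gap pattern 3, 4, 3, 4 repeats every 2 events.
These are the Tuesdays and Fridays of each week.
Next Friday: May 3 2030.
Next Tuesday: May 7 2030.
The following Friday is May 10 2030.
The following Tuesday is May 14 2030.
The following Friday is May 17 2030.
The following Tuesday is May 21 2030.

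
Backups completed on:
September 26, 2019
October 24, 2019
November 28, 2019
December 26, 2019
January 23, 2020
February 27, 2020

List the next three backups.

Gaps: 28, 35, 28, 28, 35 days — a mix of 28 and 35. Every date is a Thursday.
Each is the 4th Thursday of its month.
4th Thursday of March 2020: March 26, 2020.
4th Thursday of April 2020: April 23, 2020.
4th Thursday of May 2020: May 28, 2020.

March 26, 2020; April 23, 2020; May 28, 2020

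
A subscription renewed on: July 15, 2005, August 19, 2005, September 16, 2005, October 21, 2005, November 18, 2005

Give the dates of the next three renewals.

These are Fridays at 28- or 35-day spacing (35, 28, 35, 28).
The pattern: 3rd Friday of the month.
3rd Friday of December 2005: December 16, 2005.
3rd Friday of January 2006: January 20, 2006.
February 2006 — 3rd Friday is February 17, 2006.

December 16, 2005; January 20, 2006; February 17, 2006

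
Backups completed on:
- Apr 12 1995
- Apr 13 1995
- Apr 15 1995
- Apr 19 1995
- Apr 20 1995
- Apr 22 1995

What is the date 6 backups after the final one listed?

May 6 1995

Gaps: 1, 2, 4, 1, 2 days — not constant, but cyclic with period 3.
The events fall on every Wednesday, Thursday and Saturday.
The following Wednesday is Apr 26 1995.
Next Thursday: Apr 27 1995.
Next Saturday: Apr 29 1995.
The following Wednesday is May 3 1995.
The following Thursday is May 4 1995.
The following Saturday is May 6 1995.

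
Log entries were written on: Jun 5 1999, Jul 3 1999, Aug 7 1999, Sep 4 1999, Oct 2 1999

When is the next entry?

These are Saturdays at 28- or 35-day spacing (28, 35, 28, 28).
The pattern: 1st Saturday of the month.
November 1999 — 1st Saturday is Nov 6 1999.

Nov 6 1999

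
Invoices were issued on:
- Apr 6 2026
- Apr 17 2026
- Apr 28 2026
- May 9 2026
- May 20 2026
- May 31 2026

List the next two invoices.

Every event comes 11 days after the last (11, 11, 11, 11, 11).
May 31 2026 + 11 days = Jun 11 2026.
Jun 11 2026 + 11 days = Jun 22 2026.

Jun 11 2026, Jun 22 2026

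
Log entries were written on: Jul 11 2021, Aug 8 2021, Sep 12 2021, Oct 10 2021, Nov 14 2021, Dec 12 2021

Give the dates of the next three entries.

All dates are Sundays, 28, 35, 28, 35, 28 days apart.
Specifically, the 2nd Sunday of each month.
January 2022 — 2nd Sunday is Jan 9 2022.
February 2022 — 2nd Sunday is Feb 13 2022.
2nd Sunday of March 2022: Mar 13 2022.

Jan 9 2022, Feb 13 2022, Mar 13 2022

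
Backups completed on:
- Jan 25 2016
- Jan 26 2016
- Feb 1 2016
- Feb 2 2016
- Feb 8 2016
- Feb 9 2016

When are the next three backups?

Every event lands on a Monday or Tuesday (gaps cycle 1, 6, 1, 6, 1).
So the schedule is: every Monday and Tuesday.
Next Monday: Feb 15 2016.
Next Tuesday: Feb 16 2016.
The following Monday is Feb 22 2016.

Feb 15 2016, Feb 16 2016, Feb 22 2016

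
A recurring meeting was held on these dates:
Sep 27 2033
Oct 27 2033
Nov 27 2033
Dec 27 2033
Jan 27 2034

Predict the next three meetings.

Feb 27 2034, Mar 27 2034, Apr 27 2034

Gaps: 30, 31, 30, 31 days — not constant. Every event is on the 27th of the month.
Pattern: the 27th of each month.
Next: February 2034 → Feb 27 2034.
March 2034: Mar 27 2034.
Next: April 2034 → Apr 27 2034.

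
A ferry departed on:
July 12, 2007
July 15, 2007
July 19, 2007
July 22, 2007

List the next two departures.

Gaps: 3, 4, 3 days — not constant, but cyclic with period 2.
The events fall on every Thursday and Sunday.
Next Thursday: July 26, 2007.
The following Sunday is July 29, 2007.

July 26, 2007; July 29, 2007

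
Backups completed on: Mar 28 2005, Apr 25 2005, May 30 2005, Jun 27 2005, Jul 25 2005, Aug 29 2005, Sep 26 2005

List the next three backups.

Oct 31 2005, Nov 28 2005, Dec 26 2005

These are Mondays with 28, 35, 28, 28, 35, 28-day gaps.
Each is the final Monday of its month — May 30 2005 is past the 28th, so '4th Monday' doesn't fit.
Last Monday of October 2005: Oct 31 2005.
November 2005 ends with Monday Nov 28 2005.
December 2005 ends with Monday Dec 26 2005.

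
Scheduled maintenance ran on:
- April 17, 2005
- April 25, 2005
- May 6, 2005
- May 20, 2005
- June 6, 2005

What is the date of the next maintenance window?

June 26, 2005

Intervals are 8, 11, 14, 17 days — an arithmetic progression with common difference 3.
Next gap: 20 days. June 6, 2005 + 20 days = June 26, 2005.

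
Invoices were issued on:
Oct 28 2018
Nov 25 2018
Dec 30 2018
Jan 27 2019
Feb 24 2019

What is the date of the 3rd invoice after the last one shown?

All Sundays; the gaps (28, 35, 28, 28) vary with month length.
This is the last Sunday of each month.
March 2019 ends with Sunday Mar 31 2019.
April 2019 ends with Sunday Apr 28 2019.
Last Sunday of May 2019: May 26 2019.

May 26 2019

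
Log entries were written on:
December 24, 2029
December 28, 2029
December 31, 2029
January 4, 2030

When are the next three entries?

January 7, 2030; January 11, 2030; January 14, 2030

Gaps: 4, 3, 4 days — not constant, but cyclic with period 2.
The events fall on every Monday and Friday.
The following Monday is January 7, 2030.
The following Friday is January 11, 2030.
The following Monday is January 14, 2030.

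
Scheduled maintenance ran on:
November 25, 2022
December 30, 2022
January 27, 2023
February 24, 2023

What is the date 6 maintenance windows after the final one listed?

August 25, 2023

These are Fridays with 35, 28, 28-day gaps.
Each is the final Friday of its month — December 30, 2022 is past the 28th, so '4th Friday' doesn't fit.
March 2023 ends with Friday March 31, 2023.
April 2023 ends with Friday April 28, 2023.
May 2023 ends with Friday May 26, 2023.
Last Friday of June 2023: June 30, 2023.
Last Friday of July 2023: July 28, 2023.
August 2023 ends with Friday August 25, 2023.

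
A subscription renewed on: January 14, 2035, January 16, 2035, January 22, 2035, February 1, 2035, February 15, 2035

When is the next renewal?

The spacing grows by 4 each time: 2, 6, 10, 14 days.
Next gap: 18 days. February 15, 2035 + 18 days = March 5, 2035.

March 5, 2035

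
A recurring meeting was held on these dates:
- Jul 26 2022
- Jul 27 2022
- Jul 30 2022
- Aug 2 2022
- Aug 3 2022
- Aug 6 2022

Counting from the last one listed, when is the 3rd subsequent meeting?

The gap pattern 1, 3, 3, 1, 3 repeats every 3 events.
These are the Tuesdays, Wednesdays and Saturdays of each week.
Next Tuesday: Aug 9 2022.
The following Wednesday is Aug 10 2022.
The following Saturday is Aug 13 2022.

Aug 13 2022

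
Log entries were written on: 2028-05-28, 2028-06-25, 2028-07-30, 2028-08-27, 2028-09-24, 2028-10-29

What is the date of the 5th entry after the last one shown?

These are Sundays with 28, 35, 28, 28, 35-day gaps.
Each is the final Sunday of its month — 2028-07-30 is past the 28th, so '4th Sunday' doesn't fit.
November 2028 ends with Sunday 2028-11-26.
December 2028 ends with Sunday 2028-12-31.
Last Sunday of January 2029: 2029-01-28.
Last Sunday of February 2029: 2029-02-25.
Last Sunday of March 2029: 2029-03-25.

2029-03-25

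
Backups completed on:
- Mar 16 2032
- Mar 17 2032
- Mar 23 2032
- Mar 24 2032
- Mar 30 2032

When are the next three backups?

Mar 31 2032, Apr 6 2032, Apr 7 2032

Gaps: 1, 6, 1, 6 days — not constant, but cyclic with period 2.
The events fall on every Tuesday and Wednesday.
The following Wednesday is Mar 31 2032.
Next Tuesday: Apr 6 2032.
Next Wednesday: Apr 7 2032.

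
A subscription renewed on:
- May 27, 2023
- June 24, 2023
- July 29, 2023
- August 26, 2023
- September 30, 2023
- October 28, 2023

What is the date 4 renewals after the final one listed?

February 24, 2024

Every date is a Saturday; gaps 28, 35, 28, 35, 28 days.
Each is the last Saturday of its month (at least one falls on the 29th or later, ruling out '4th Saturday').
November 2023 ends with Saturday November 25, 2023.
December 2023 ends with Saturday December 30, 2023.
Last Saturday of January 2024: January 27, 2024.
February 2024 ends with Saturday February 24, 2024.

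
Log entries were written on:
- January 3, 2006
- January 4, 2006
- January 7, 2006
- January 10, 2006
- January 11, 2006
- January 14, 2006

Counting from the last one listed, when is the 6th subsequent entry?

Gaps: 1, 3, 3, 1, 3 days — not constant, but cyclic with period 3.
The events fall on every Tuesday, Wednesday and Saturday.
The following Tuesday is January 17, 2006.
The following Wednesday is January 18, 2006.
The following Saturday is January 21, 2006.
Next Tuesday: January 24, 2006.
Next Wednesday: January 25, 2006.
Next Saturday: January 28, 2006.

January 28, 2006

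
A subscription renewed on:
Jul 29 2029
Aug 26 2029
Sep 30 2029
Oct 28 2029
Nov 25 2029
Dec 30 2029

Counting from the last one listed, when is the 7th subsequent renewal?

Jul 28 2030

All Sundays; the gaps (28, 35, 28, 28, 35) vary with month length.
This is the last Sunday of each month.
January 2030 ends with Sunday Jan 27 2030.
February 2030 ends with Sunday Feb 24 2030.
March 2030 ends with Sunday Mar 31 2030.
Last Sunday of April 2030: Apr 28 2030.
May 2030 ends with Sunday May 26 2030.
June 2030 ends with Sunday Jun 30 2030.
Last Sunday of July 2030: Jul 28 2030.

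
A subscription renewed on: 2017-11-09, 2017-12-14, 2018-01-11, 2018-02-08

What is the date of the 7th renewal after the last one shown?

2018-09-13

These are Thursdays at 28- or 35-day spacing (35, 28, 28).
The pattern: 2nd Thursday of the month.
2nd Thursday of March 2018: 2018-03-08.
April 2018 — 2nd Thursday is 2018-04-12.
2nd Thursday of May 2018: 2018-05-10.
June 2018 — 2nd Thursday is 2018-06-14.
July 2018 — 2nd Thursday is 2018-07-12.
2nd Thursday of August 2018: 2018-08-09.
September 2018 — 2nd Thursday is 2018-09-13.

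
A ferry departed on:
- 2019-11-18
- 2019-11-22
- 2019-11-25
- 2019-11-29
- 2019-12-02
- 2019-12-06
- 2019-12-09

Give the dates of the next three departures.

Gaps: 4, 3, 4, 3, 4, 3 days — not constant, but cyclic with period 2.
The events fall on every Monday and Friday.
The following Friday is 2019-12-13.
Next Monday: 2019-12-16.
The following Friday is 2019-12-20.

2019-12-13, 2019-12-16, 2019-12-20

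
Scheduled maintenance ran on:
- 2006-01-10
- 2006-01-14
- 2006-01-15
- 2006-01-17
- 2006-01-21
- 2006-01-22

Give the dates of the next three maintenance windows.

2006-01-24, 2006-01-28, 2006-01-29

Every event lands on a Tuesday or Saturday or Sunday (gaps cycle 4, 1, 2, 4, 1).
So the schedule is: every Tuesday, Saturday and Sunday.
Next Tuesday: 2006-01-24.
The following Saturday is 2006-01-28.
The following Sunday is 2006-01-29.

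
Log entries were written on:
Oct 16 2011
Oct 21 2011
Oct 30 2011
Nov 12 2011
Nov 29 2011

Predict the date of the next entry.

Gaps: 5, 9, 13, 17 days — each gap is 4 larger than the previous one.
Next gap: 21 days. Nov 29 2011 + 21 days = Dec 20 2011.

Dec 20 2011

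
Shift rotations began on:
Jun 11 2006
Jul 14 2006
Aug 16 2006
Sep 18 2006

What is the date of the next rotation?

Gaps between consecutive events: 33, 33, 33 days — a constant 33-day interval.
Sep 18 2006 + 33 days = Oct 21 2006.

Oct 21 2006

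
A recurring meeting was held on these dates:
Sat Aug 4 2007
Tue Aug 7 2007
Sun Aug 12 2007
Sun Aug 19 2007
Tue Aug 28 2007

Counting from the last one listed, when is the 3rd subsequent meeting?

Sat Oct 6 2007

Gaps: 3, 5, 7, 9 days — each gap is 2 larger than the previous one.
Next gap: 11 days. Tue Aug 28 2007 + 11 days = Sat Sep 8 2007.
Next gap: 13 days. Sat Sep 8 2007 + 13 days = Fri Sep 21 2007.
Next gap: 15 days. Fri Sep 21 2007 + 15 days = Sat Oct 6 2007.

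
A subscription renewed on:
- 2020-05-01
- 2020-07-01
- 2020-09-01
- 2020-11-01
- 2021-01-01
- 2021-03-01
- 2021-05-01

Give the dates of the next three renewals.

Gaps: 61, 62, 61, 61, 59, 61 days — not constant. Every event is on the 1st of the month.
Pattern: the 1st of every 2 months.
Next: July 2021 → 2021-07-01.
Next: September 2021 → 2021-09-01.
November 2021: 2021-11-01.

2021-07-01, 2021-09-01, 2021-11-01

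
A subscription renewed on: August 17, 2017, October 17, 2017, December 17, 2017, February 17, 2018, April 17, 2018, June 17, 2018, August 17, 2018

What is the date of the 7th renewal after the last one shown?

October 17, 2019

Each date is the 17th; the gaps (61, 61, 62, 59, 61, 61) track the month lengths.
The rule is the 17th of every 2 months.
October 2018: October 17, 2018.
December 2018: December 17, 2018.
February 2019: February 17, 2019.
April 2019: April 17, 2019.
Next: June 2019 → June 17, 2019.
Next: August 2019 → August 17, 2019.
October 2019: October 17, 2019.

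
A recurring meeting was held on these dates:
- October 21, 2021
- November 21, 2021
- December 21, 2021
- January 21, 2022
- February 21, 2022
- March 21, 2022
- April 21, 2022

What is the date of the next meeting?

May 21, 2022

Each date is the 21st; the gaps (31, 30, 31, 31, 28, 31) track the month lengths.
The rule is the 21st of each month.
Next: May 2022 → May 21, 2022.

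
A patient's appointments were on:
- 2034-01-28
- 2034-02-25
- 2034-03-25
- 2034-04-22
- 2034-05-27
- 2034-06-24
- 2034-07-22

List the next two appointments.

These are Saturdays at 28- or 35-day spacing (28, 28, 28, 35, 28, 28).
The pattern: 4th Saturday of the month.
August 2034 — 4th Saturday is 2034-08-26.
4th Saturday of September 2034: 2034-09-23.

2034-08-26, 2034-09-23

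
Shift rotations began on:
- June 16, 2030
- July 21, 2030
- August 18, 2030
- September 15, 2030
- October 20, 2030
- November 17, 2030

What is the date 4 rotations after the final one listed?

Gaps: 35, 28, 28, 35, 28 days — a mix of 28 and 35. Every date is a Sunday.
Each is the 3rd Sunday of its month.
December 2030 — 3rd Sunday is December 15, 2030.
January 2031 — 3rd Sunday is January 19, 2031.
3rd Sunday of February 2031: February 16, 2031.
March 2031 — 3rd Sunday is March 16, 2031.

March 16, 2031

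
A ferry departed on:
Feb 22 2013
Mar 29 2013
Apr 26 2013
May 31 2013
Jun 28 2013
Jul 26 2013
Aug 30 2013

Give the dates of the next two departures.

All Fridays; the gaps (35, 28, 35, 28, 28, 35) vary with month length.
This is the last Friday of each month.
Last Friday of September 2013: Sep 27 2013.
Last Friday of October 2013: Oct 25 2013.

Sep 27 2013, Oct 25 2013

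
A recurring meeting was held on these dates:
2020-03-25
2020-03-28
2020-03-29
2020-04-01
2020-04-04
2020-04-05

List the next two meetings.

2020-04-08, 2020-04-11

Every event lands on a Wednesday or Saturday or Sunday (gaps cycle 3, 1, 3, 3, 1).
So the schedule is: every Wednesday, Saturday and Sunday.
The following Wednesday is 2020-04-08.
Next Saturday: 2020-04-11.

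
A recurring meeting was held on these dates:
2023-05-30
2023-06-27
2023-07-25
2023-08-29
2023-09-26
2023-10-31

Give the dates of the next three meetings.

These are Tuesdays with 28, 28, 35, 28, 35-day gaps.
Each is the final Tuesday of its month — 2023-05-30 is past the 28th, so '4th Tuesday' doesn't fit.
Last Tuesday of November 2023: 2023-11-28.
Last Tuesday of December 2023: 2023-12-26.
Last Tuesday of January 2024: 2024-01-30.

2023-11-28, 2023-12-26, 2024-01-30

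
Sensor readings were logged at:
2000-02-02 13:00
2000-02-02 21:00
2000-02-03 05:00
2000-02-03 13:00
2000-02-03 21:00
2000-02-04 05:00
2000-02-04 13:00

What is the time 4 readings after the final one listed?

2000-02-05 21:00

Gaps: 8, 8, 8, 8, 8, 8 hours — each event is 8 hours after the previous one.
2000-02-04 13:00 + 8 h = 2000-02-04 21:00.
2000-02-04 21:00 + 8 h = 2000-02-05 05:00.
2000-02-05 05:00 + 8 h = 2000-02-05 13:00.
2000-02-05 13:00 + 8 h = 2000-02-05 21:00.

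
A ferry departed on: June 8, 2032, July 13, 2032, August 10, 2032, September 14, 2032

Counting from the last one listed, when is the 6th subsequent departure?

Gaps: 35, 28, 35 days — a mix of 28 and 35. Every date is a Tuesday.
Each is the 2nd Tuesday of its month.
2nd Tuesday of October 2032: October 12, 2032.
2nd Tuesday of November 2032: November 9, 2032.
December 2032 — 2nd Tuesday is December 14, 2032.
January 2033 — 2nd Tuesday is January 11, 2033.
February 2033 — 2nd Tuesday is February 8, 2033.
2nd Tuesday of March 2033: March 8, 2033.

March 8, 2033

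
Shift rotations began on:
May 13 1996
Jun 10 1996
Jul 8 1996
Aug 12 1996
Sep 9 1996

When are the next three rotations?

These are Mondays at 28- or 35-day spacing (28, 28, 35, 28).
The pattern: 2nd Monday of the month.
2nd Monday of October 1996: Oct 14 1996.
November 1996 — 2nd Monday is Nov 11 1996.
2nd Monday of December 1996: Dec 9 1996.

Oct 14 1996, Nov 11 1996, Dec 9 1996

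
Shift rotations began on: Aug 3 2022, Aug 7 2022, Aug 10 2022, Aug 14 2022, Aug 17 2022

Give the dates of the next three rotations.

Aug 21 2022, Aug 24 2022, Aug 28 2022

The gap pattern 4, 3, 4, 3 repeats every 2 events.
These are the Wednesdays and Sundays of each week.
The following Sunday is Aug 21 2022.
The following Wednesday is Aug 24 2022.
The following Sunday is Aug 28 2022.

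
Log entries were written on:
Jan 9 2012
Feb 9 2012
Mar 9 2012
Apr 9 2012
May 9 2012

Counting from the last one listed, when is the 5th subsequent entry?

Oct 9 2012

Each date is the 9th; the gaps (31, 29, 31, 30) track the month lengths.
The rule is the 9th of each month.
June 2012: Jun 9 2012.
Next: July 2012 → Jul 9 2012.
August 2012: Aug 9 2012.
Next: September 2012 → Sep 9 2012.
October 2012: Oct 9 2012.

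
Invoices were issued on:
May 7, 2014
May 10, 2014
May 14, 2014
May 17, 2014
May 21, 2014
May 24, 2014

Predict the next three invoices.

May 28, 2014; May 31, 2014; June 4, 2014

Every event lands on a Wednesday or Saturday (gaps cycle 3, 4, 3, 4, 3).
So the schedule is: every Wednesday and Saturday.
The following Wednesday is May 28, 2014.
Next Saturday: May 31, 2014.
Next Wednesday: June 4, 2014.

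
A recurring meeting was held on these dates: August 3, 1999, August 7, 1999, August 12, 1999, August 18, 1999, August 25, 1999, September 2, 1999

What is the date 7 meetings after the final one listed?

Gaps: 4, 5, 6, 7, 8 days — each gap is 1 larger than the previous one.
Next gap: 9 days. September 2, 1999 + 9 days = September 11, 1999.
Next gap: 10 days. September 11, 1999 + 10 days = September 21, 1999.
Next gap: 11 days. September 21, 1999 + 11 days = October 2, 1999.
Next gap: 12 days. October 2, 1999 + 12 days = October 14, 1999.
Next gap: 13 days. October 14, 1999 + 13 days = October 27, 1999.
Next gap: 14 days. October 27, 1999 + 14 days = November 10, 1999.
Next gap: 15 days. November 10, 1999 + 15 days = November 25, 1999.

November 25, 1999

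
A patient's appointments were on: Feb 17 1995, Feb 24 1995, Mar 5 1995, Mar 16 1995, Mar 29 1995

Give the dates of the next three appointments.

Apr 13 1995, Apr 30 1995, May 19 1995

The spacing grows by 2 each time: 7, 9, 11, 13 days.
Next gap: 15 days. Mar 29 1995 + 15 days = Apr 13 1995.
Next gap: 17 days. Apr 13 1995 + 17 days = Apr 30 1995.
Next gap: 19 days. Apr 30 1995 + 19 days = May 19 1995.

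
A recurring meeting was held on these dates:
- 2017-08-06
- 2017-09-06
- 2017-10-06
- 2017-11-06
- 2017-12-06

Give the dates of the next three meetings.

2018-01-06, 2018-02-06, 2018-03-06

Each date is the 6th; the gaps (31, 30, 31, 30) track the month lengths.
The rule is the 6th of each month.
January 2018: 2018-01-06.
February 2018: 2018-02-06.
Next: March 2018 → 2018-03-06.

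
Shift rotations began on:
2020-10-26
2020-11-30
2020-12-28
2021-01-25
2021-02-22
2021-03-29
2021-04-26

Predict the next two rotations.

All Mondays; the gaps (35, 28, 28, 28, 35, 28) vary with month length.
This is the last Monday of each month.
Last Monday of May 2021: 2021-05-31.
Last Monday of June 2021: 2021-06-28.

2021-05-31, 2021-06-28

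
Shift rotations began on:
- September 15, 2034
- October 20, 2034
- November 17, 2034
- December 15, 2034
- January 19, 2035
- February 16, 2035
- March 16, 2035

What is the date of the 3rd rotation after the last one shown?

June 15, 2035

These are Fridays at 28- or 35-day spacing (35, 28, 28, 35, 28, 28).
The pattern: 3rd Friday of the month.
April 2035 — 3rd Friday is April 20, 2035.
May 2035 — 3rd Friday is May 18, 2035.
3rd Friday of June 2035: June 15, 2035.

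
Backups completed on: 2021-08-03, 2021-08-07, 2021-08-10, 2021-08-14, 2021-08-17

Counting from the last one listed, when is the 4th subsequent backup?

2021-08-31

Every event lands on a Tuesday or Saturday (gaps cycle 4, 3, 4, 3).
So the schedule is: every Tuesday and Saturday.
Next Saturday: 2021-08-21.
Next Tuesday: 2021-08-24.
Next Saturday: 2021-08-28.
Next Tuesday: 2021-08-31.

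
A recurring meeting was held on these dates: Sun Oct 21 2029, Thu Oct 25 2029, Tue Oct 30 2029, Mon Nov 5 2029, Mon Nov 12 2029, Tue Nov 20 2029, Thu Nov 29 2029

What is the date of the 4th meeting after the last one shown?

Mon Jan 14 2030

Intervals are 4, 5, 6, 7, 8, 9 days — an arithmetic progression with common difference 1.
Next gap: 10 days. Thu Nov 29 2029 + 10 days = Sun Dec 9 2029.
Next gap: 11 days. Sun Dec 9 2029 + 11 days = Thu Dec 20 2029.
Next gap: 12 days. Thu Dec 20 2029 + 12 days = Tue Jan 1 2030.
Next gap: 13 days. Tue Jan 1 2030 + 13 days = Mon Jan 14 2030.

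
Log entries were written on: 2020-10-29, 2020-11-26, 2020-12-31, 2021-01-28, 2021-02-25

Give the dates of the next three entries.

2021-03-25, 2021-04-29, 2021-05-27

All Thursdays; the gaps (28, 35, 28, 28) vary with month length.
This is the last Thursday of each month.
March 2021 ends with Thursday 2021-03-25.
Last Thursday of April 2021: 2021-04-29.
May 2021 ends with Thursday 2021-05-27.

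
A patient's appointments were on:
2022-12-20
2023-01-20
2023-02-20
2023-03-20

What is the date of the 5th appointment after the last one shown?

Gaps: 31, 31, 28 days — not constant. Every event is on the 20th of the month.
Pattern: the 20th of each month.
Next: April 2023 → 2023-04-20.
Next: May 2023 → 2023-05-20.
Next: June 2023 → 2023-06-20.
Next: July 2023 → 2023-07-20.
Next: August 2023 → 2023-08-20.

2023-08-20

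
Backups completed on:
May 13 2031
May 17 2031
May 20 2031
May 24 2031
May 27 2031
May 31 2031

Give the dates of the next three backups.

Jun 3 2031, Jun 7 2031, Jun 10 2031

The gap pattern 4, 3, 4, 3, 4 repeats every 2 events.
These are the Tuesdays and Saturdays of each week.
Next Tuesday: Jun 3 2031.
The following Saturday is Jun 7 2031.
The following Tuesday is Jun 10 2031.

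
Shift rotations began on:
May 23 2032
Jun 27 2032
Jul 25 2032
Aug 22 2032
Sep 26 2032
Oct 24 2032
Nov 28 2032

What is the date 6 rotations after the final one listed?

All dates are Sundays, 35, 28, 28, 35, 28, 35 days apart.
Specifically, the 4th Sunday of each month.
December 2032 — 4th Sunday is Dec 26 2032.
4th Sunday of January 2033: Jan 23 2033.
February 2033 — 4th Sunday is Feb 27 2033.
March 2033 — 4th Sunday is Mar 27 2033.
April 2033 — 4th Sunday is Apr 24 2033.
May 2033 — 4th Sunday is May 22 2033.

May 22 2033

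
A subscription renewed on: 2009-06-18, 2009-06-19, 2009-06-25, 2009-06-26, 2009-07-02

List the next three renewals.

Gaps: 1, 6, 1, 6 days — not constant, but cyclic with period 2.
The events fall on every Thursday and Friday.
Next Friday: 2009-07-03.
The following Thursday is 2009-07-09.
The following Friday is 2009-07-10.

2009-07-03, 2009-07-09, 2009-07-10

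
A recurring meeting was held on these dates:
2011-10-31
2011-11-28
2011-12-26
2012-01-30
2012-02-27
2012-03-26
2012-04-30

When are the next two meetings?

These are Mondays with 28, 28, 35, 28, 28, 35-day gaps.
Each is the final Monday of its month — 2011-10-31 is past the 28th, so '4th Monday' doesn't fit.
Last Monday of May 2012: 2012-05-28.
Last Monday of June 2012: 2012-06-25.

2012-05-28, 2012-06-25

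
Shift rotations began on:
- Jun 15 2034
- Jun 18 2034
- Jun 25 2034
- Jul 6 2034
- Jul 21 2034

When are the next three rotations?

Intervals are 3, 7, 11, 15 days — an arithmetic progression with common difference 4.
Next gap: 19 days. Jul 21 2034 + 19 days = Aug 9 2034.
Next gap: 23 days. Aug 9 2034 + 23 days = Sep 1 2034.
Next gap: 27 days. Sep 1 2034 + 27 days = Sep 28 2034.

Aug 9 2034, Sep 1 2034, Sep 28 2034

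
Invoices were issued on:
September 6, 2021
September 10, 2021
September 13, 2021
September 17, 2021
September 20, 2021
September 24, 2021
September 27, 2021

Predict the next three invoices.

The gap pattern 4, 3, 4, 3, 4, 3 repeats every 2 events.
These are the Mondays and Fridays of each week.
Next Friday: October 1, 2021.
Next Monday: October 4, 2021.
The following Friday is October 8, 2021.

October 1, 2021; October 4, 2021; October 8, 2021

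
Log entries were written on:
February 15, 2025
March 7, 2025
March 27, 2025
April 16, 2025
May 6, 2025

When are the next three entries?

Gaps between consecutive events: 20, 20, 20, 20 days — a constant 20-day interval.
May 6, 2025 + 20 days = May 26, 2025.
May 26, 2025 + 20 days = June 15, 2025.
June 15, 2025 + 20 days = July 5, 2025.

May 26, 2025; June 15, 2025; July 5, 2025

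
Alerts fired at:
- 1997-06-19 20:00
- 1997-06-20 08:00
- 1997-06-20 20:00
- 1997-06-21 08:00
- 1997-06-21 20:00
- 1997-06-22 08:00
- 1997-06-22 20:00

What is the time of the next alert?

1997-06-23 08:00

Gaps: 12, 12, 12, 12, 12, 12 hours — each event is 12 hours after the previous one.
1997-06-22 20:00 + 12 h = 1997-06-23 08:00.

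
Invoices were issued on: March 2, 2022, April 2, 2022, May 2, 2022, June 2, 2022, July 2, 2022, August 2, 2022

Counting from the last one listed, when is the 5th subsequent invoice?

Each date is the 2nd; the gaps (31, 30, 31, 30, 31) track the month lengths.
The rule is the 2nd of each month.
Next: September 2022 → September 2, 2022.
Next: October 2022 → October 2, 2022.
November 2022: November 2, 2022.
Next: December 2022 → December 2, 2022.
Next: January 2023 → January 2, 2023.

January 2, 2023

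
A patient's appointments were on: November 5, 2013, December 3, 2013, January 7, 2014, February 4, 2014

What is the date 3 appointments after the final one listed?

These are Tuesdays at 28- or 35-day spacing (28, 35, 28).
The pattern: 1st Tuesday of the month.
March 2014 — 1st Tuesday is March 4, 2014.
1st Tuesday of April 2014: April 1, 2014.
1st Tuesday of May 2014: May 6, 2014.

May 6, 2014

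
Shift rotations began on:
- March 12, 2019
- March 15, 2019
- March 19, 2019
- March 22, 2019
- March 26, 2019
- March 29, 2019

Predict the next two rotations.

April 2, 2019; April 5, 2019

Every event lands on a Tuesday or Friday (gaps cycle 3, 4, 3, 4, 3).
So the schedule is: every Tuesday and Friday.
The following Tuesday is April 2, 2019.
Next Friday: April 5, 2019.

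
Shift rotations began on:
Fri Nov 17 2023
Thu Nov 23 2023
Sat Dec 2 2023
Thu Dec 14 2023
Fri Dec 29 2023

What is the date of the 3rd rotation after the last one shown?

Fri Mar 1 2024

Gaps: 6, 9, 12, 15 days — each gap is 3 larger than the previous one.
Next gap: 18 days. Fri Dec 29 2023 + 18 days = Tue Jan 16 2024.
Next gap: 21 days. Tue Jan 16 2024 + 21 days = Tue Feb 6 2024.
Next gap: 24 days. Tue Feb 6 2024 + 24 days = Fri Mar 1 2024.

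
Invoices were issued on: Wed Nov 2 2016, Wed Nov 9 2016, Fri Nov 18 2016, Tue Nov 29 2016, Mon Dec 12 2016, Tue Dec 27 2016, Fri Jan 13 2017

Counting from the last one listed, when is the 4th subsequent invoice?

Intervals are 7, 9, 11, 13, 15, 17 days — an arithmetic progression with common difference 2.
Next gap: 19 days. Fri Jan 13 2017 + 19 days = Wed Feb 1 2017.
Next gap: 21 days. Wed Feb 1 2017 + 21 days = Wed Feb 22 2017.
Next gap: 23 days. Wed Feb 22 2017 + 23 days = Fri Mar 17 2017.
Next gap: 25 days. Fri Mar 17 2017 + 25 days = Tue Apr 11 2017.

Tue Apr 11 2017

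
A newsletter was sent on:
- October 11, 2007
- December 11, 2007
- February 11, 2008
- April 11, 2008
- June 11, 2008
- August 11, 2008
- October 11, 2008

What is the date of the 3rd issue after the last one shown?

April 11, 2009

Each date is the 11th; the gaps (61, 62, 60, 61, 61, 61) track the month lengths.
The rule is the 11th of every 2 months.
Next: December 2008 → December 11, 2008.
Next: February 2009 → February 11, 2009.
Next: April 2009 → April 11, 2009.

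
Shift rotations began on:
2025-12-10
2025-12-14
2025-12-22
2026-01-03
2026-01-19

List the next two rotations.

Intervals are 4, 8, 12, 16 days — an arithmetic progression with common difference 4.
Next gap: 20 days. 2026-01-19 + 20 days = 2026-02-08.
Next gap: 24 days. 2026-02-08 + 24 days = 2026-03-04.

2026-02-08, 2026-03-04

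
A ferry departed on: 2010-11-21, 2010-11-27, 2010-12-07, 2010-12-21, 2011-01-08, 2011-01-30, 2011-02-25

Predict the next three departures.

The spacing grows by 4 each time: 6, 10, 14, 18, 22, 26 days.
Next gap: 30 days. 2011-02-25 + 30 days = 2011-03-27.
Next gap: 34 days. 2011-03-27 + 34 days = 2011-04-30.
Next gap: 38 days. 2011-04-30 + 38 days = 2011-06-07.

2011-03-27, 2011-04-30, 2011-06-07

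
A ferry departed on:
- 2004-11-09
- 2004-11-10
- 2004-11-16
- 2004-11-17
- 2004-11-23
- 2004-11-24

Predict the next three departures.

Gaps: 1, 6, 1, 6, 1 days — not constant, but cyclic with period 2.
The events fall on every Tuesday and Wednesday.
The following Tuesday is 2004-11-30.
Next Wednesday: 2004-12-01.
Next Tuesday: 2004-12-07.

2004-11-30, 2004-12-01, 2004-12-07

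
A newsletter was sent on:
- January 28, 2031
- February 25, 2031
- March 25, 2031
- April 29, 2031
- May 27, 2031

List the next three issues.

Every date is a Tuesday; gaps 28, 28, 35, 28 days.
Each is the last Tuesday of its month (at least one falls on the 29th or later, ruling out '4th Tuesday').
June 2031 ends with Tuesday June 24, 2031.
Last Tuesday of July 2031: July 29, 2031.
Last Tuesday of August 2031: August 26, 2031.

June 24, 2031; July 29, 2031; August 26, 2031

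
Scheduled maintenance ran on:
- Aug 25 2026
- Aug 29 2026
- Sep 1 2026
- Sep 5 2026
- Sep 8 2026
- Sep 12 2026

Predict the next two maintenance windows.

Sep 15 2026, Sep 19 2026

Every event lands on a Tuesday or Saturday (gaps cycle 4, 3, 4, 3, 4).
So the schedule is: every Tuesday and Saturday.
Next Tuesday: Sep 15 2026.
The following Saturday is Sep 19 2026.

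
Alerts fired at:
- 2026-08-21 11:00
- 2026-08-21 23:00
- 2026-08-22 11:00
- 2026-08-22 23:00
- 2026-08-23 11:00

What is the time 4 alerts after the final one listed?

Gaps: 12, 12, 12, 12 hours — each event is 12 hours after the previous one.
2026-08-23 11:00 + 12 h = 2026-08-23 23:00.
2026-08-23 23:00 + 12 h = 2026-08-24 11:00.
2026-08-24 11:00 + 12 h = 2026-08-24 23:00.
2026-08-24 23:00 + 12 h = 2026-08-25 11:00.

2026-08-25 11:00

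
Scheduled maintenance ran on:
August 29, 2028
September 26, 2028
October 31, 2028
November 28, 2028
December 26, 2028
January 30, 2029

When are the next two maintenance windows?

February 27, 2029; March 27, 2029

Every date is a Tuesday; gaps 28, 35, 28, 28, 35 days.
Each is the last Tuesday of its month (at least one falls on the 29th or later, ruling out '4th Tuesday').
Last Tuesday of February 2029: February 27, 2029.
Last Tuesday of March 2029: March 27, 2029.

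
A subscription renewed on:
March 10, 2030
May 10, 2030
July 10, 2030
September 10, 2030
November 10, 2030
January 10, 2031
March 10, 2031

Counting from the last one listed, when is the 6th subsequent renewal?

March 10, 2032

Gaps: 61, 61, 62, 61, 61, 59 days — not constant. Every event is on the 10th of the month.
Pattern: the 10th of every 2 months.
Next: May 2031 → May 10, 2031.
Next: July 2031 → July 10, 2031.
September 2031: September 10, 2031.
November 2031: November 10, 2031.
Next: January 2032 → January 10, 2032.
March 2032: March 10, 2032.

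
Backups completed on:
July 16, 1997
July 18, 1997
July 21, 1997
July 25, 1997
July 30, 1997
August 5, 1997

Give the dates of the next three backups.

August 12, 1997; August 20, 1997; August 29, 1997

The spacing grows by 1 each time: 2, 3, 4, 5, 6 days.
Next gap: 7 days. August 5, 1997 + 7 days = August 12, 1997.
Next gap: 8 days. August 12, 1997 + 8 days = August 20, 1997.
Next gap: 9 days. August 20, 1997 + 9 days = August 29, 1997.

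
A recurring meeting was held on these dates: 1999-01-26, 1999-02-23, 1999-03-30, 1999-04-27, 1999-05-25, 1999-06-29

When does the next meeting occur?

Every date is a Tuesday; gaps 28, 35, 28, 28, 35 days.
Each is the last Tuesday of its month (at least one falls on the 29th or later, ruling out '4th Tuesday').
Last Tuesday of July 1999: 1999-07-27.

1999-07-27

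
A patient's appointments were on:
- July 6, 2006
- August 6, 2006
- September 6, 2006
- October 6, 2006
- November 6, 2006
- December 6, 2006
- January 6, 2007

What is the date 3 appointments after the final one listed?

Each date is the 6th; the gaps (31, 31, 30, 31, 30, 31) track the month lengths.
The rule is the 6th of each month.
February 2007: February 6, 2007.
March 2007: March 6, 2007.
April 2007: April 6, 2007.

April 6, 2007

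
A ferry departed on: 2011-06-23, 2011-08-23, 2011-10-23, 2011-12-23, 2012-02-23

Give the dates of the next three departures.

2012-04-23, 2012-06-23, 2012-08-23

The day-of-month is always 23 (61, 61, 61, 62 days between events).
So this recurs on the 23rd of every 2 months.
Next: April 2012 → 2012-04-23.
June 2012: 2012-06-23.
Next: August 2012 → 2012-08-23.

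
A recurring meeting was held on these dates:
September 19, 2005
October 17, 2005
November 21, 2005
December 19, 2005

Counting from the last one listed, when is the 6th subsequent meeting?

June 19, 2006

Gaps: 28, 35, 28 days — a mix of 28 and 35. Every date is a Monday.
Each is the 3rd Monday of its month.
3rd Monday of January 2006: January 16, 2006.
February 2006 — 3rd Monday is February 20, 2006.
3rd Monday of March 2006: March 20, 2006.
3rd Monday of April 2006: April 17, 2006.
3rd Monday of May 2006: May 15, 2006.
June 2006 — 3rd Monday is June 19, 2006.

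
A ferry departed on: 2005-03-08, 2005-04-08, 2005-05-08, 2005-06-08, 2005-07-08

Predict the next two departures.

The day-of-month is always 8 (31, 30, 31, 30 days between events).
So this recurs on the 8th of each month.
August 2005: 2005-08-08.
Next: September 2005 → 2005-09-08.

2005-08-08, 2005-09-08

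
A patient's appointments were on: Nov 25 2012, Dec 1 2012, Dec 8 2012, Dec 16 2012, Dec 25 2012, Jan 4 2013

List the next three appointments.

Jan 15 2013, Jan 27 2013, Feb 9 2013

Gaps: 6, 7, 8, 9, 10 days — each gap is 1 larger than the previous one.
Next gap: 11 days. Jan 4 2013 + 11 days = Jan 15 2013.
Next gap: 12 days. Jan 15 2013 + 12 days = Jan 27 2013.
Next gap: 13 days. Jan 27 2013 + 13 days = Feb 9 2013.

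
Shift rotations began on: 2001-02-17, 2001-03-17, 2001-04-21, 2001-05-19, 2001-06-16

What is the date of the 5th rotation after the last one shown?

2001-11-17

All dates are Saturdays, 28, 35, 28, 28 days apart.
Specifically, the 3rd Saturday of each month.
July 2001 — 3rd Saturday is 2001-07-21.
3rd Saturday of August 2001: 2001-08-18.
September 2001 — 3rd Saturday is 2001-09-15.
October 2001 — 3rd Saturday is 2001-10-20.
3rd Saturday of November 2001: 2001-11-17.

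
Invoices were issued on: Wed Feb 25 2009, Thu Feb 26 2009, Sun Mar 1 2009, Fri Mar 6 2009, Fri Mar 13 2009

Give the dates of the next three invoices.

Sun Mar 22 2009, Thu Apr 2 2009, Wed Apr 15 2009

The spacing grows by 2 each time: 1, 3, 5, 7 days.
Next gap: 9 days. Fri Mar 13 2009 + 9 days = Sun Mar 22 2009.
Next gap: 11 days. Sun Mar 22 2009 + 11 days = Thu Apr 2 2009.
Next gap: 13 days. Thu Apr 2 2009 + 13 days = Wed Apr 15 2009.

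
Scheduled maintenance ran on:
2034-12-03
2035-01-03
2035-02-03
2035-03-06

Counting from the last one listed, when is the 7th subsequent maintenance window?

Gaps between consecutive events: 31, 31, 31 days — a constant 31-day interval.
2035-03-06 + 31 days = 2035-04-06.
2035-04-06 + 31 days = 2035-05-07.
2035-05-07 + 31 days = 2035-06-07.
2035-06-07 + 31 days = 2035-07-08.
2035-07-08 + 31 days = 2035-08-08.
2035-08-08 + 31 days = 2035-09-08.
2035-09-08 + 31 days = 2035-10-09.

2035-10-09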